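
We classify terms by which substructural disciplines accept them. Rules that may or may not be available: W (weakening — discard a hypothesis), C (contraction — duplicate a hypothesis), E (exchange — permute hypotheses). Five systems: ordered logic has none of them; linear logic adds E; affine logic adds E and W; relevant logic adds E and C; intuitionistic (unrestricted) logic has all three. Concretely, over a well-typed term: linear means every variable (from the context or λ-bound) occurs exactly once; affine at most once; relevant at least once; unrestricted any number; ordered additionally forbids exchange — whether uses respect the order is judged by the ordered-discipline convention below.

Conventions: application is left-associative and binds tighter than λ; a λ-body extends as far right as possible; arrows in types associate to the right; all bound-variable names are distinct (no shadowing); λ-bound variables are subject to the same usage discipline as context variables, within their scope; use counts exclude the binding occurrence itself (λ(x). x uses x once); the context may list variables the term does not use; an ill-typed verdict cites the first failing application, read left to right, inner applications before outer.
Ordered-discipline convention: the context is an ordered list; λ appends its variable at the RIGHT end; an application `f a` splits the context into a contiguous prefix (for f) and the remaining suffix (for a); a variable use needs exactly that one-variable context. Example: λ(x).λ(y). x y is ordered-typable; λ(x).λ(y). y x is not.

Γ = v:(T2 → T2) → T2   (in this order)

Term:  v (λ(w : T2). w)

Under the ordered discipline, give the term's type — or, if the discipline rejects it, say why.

term : T2
usage: v: 1×, w [bound]: 1×
order of uses: v, w
typing: well-typed — term : T2
per-discipline verdicts: ordered ✓; linear ✓; affine ✓; relevant ✓; unrestricted ✓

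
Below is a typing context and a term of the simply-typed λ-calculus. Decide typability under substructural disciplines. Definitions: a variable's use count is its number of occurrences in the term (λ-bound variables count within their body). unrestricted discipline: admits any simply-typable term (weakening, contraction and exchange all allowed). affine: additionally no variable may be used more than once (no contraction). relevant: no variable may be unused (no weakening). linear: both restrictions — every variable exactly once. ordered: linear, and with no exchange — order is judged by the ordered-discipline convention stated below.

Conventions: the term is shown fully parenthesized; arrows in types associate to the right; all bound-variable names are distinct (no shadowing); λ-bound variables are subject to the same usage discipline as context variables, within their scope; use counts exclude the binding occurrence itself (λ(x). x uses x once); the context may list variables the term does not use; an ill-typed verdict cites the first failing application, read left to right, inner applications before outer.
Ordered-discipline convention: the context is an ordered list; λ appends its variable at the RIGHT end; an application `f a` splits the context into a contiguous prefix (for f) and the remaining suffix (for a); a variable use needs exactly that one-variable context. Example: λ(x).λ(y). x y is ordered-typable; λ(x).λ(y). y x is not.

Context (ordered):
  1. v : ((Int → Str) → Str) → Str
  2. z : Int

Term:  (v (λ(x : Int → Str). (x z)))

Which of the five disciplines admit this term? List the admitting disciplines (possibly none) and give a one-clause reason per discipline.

admitted in: linear, affine, relevant, unrestricted
counts: v=1, z=1, x (bound)=1
uses in reading order: v, x, z
typing: ✓ — Str
ordered: ✗, use order v, x, z needs exchange
linear: ✓, v, z, x: one use apiece
affine: ✓, none of v, z, x used more than once
relevant: ✓, none of v, z, x goes unused
unrestricted: ✓, simply typable at Str; W, C, E all held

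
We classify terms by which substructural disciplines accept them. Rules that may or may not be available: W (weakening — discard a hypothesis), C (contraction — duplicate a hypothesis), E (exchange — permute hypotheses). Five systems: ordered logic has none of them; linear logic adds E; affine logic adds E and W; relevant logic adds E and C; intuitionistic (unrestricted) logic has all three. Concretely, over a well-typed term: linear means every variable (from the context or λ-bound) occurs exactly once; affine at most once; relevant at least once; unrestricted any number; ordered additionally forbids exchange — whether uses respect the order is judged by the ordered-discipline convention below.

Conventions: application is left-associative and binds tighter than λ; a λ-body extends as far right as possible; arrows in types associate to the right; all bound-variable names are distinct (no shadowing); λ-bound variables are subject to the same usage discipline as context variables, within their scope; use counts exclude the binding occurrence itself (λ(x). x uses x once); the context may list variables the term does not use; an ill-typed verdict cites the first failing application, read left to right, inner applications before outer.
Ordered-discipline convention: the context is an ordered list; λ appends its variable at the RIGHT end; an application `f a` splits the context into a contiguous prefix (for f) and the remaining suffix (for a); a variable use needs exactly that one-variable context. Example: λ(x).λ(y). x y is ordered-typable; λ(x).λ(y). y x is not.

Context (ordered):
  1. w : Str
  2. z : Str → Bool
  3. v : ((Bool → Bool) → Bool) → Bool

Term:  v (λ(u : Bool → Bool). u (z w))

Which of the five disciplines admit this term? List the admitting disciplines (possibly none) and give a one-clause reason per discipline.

accepted by: linear, affine, relevant, unrestricted
usage: w=1, z=1, v=1, u (λ-bound)=1
uses in reading order: v, u, z, w
typing: well-typed at Bool
ordered: ✗ — no ordered split (uses run v, u, z, w)
linear: ✓ — each of w, z, v, u used exactly once
affine: ✓ — no duplicate uses among w, z, v, u
relevant: ✓ — every one of w, z, v, u appears
unrestricted: ✓ — typability at Bool is all that's needed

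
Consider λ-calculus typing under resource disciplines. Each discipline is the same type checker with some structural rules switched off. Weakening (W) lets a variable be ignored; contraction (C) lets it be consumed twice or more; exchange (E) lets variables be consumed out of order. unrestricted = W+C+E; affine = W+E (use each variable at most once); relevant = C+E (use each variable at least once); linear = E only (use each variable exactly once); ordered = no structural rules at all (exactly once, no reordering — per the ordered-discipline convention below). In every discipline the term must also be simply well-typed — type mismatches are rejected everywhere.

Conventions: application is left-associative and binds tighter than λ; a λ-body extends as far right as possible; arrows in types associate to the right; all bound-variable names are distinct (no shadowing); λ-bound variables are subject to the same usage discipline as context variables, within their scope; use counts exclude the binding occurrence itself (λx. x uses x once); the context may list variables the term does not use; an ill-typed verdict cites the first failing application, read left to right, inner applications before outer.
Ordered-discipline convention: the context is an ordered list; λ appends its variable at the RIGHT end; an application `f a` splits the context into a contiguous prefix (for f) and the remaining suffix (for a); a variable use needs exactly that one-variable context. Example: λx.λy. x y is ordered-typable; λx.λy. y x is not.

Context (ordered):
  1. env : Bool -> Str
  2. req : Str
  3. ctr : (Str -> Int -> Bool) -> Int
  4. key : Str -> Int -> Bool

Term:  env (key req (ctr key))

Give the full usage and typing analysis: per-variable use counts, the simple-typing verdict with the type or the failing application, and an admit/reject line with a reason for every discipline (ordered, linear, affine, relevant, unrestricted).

usage: env: 1, req: 1, ctr: 1, key: 2
left-to-right use order: env, key, req, ctr, key
typing: the term checks, with type Str
ordered: ✗, repeated use of key ×2
linear: ✗, repeated use of key ×2
affine: ✗, repeated use of key ×2
relevant: ✓, at least one use each (env, req, ctr, key)
unrestricted: ✓, typability at Str is all that's needed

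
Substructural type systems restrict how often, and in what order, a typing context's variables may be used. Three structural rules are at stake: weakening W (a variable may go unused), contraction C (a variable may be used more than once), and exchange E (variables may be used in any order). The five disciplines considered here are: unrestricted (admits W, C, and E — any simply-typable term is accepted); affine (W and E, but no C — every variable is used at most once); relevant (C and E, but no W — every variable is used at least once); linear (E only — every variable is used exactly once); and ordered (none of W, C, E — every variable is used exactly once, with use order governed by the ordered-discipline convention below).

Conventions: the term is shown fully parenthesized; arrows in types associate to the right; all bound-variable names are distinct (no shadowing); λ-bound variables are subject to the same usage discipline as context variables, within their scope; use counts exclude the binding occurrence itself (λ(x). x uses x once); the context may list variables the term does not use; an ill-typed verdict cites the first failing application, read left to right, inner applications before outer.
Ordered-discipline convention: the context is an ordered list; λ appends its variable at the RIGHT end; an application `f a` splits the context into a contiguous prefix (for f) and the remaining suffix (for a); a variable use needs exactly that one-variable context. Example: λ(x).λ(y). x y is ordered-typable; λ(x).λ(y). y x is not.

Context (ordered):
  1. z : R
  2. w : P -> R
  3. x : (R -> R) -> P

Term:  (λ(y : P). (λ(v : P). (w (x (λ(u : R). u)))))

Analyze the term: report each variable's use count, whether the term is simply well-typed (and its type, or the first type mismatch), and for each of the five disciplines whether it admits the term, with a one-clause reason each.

use counts: z: 0, w: 1, x: 1, y (λ-bound): 0, v (λ-bound): 0, u (λ-bound): 1
uses in reading order: w, x, u
typing: the term checks, with type P -> P -> R
ordered: ✗ — z, y, v left unused
linear: ✗ — z, y, v left unused
affine: ✓ — no duplicate uses among z, w, x, y, v, u
relevant: ✗ — z, y, v left unused
unrestricted: ✓ — typability at P -> P -> R is all that's needed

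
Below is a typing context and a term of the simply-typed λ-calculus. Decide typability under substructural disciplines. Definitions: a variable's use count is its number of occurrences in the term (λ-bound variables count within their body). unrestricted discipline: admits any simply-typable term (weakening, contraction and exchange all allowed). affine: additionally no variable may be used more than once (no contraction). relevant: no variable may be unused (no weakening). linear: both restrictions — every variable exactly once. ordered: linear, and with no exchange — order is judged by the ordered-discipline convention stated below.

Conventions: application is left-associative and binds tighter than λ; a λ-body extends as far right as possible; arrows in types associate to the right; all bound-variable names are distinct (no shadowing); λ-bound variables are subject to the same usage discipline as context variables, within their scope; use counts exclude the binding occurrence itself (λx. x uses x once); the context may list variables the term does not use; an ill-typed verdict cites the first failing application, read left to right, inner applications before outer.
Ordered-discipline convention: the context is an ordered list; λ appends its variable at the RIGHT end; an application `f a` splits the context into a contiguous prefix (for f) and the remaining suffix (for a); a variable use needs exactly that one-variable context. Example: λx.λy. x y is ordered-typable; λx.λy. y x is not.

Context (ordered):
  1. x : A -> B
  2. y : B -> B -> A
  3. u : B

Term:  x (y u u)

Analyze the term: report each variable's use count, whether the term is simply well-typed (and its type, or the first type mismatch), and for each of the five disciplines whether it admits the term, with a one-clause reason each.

usage: x: 1; y: 1; u: 2
use order (left to right): x, y, u, u
typing: the term checks, with type B
ordered: ✗ — u ×2 used more than once (contraction)
linear: ✗ — u ×2 used more than once (contraction)
affine: ✗ — u ×2 used more than once (contraction)
relevant: ✓ — at least one use each (x, y, u)
unrestricted: ✓ — well-typed at B; no restrictions here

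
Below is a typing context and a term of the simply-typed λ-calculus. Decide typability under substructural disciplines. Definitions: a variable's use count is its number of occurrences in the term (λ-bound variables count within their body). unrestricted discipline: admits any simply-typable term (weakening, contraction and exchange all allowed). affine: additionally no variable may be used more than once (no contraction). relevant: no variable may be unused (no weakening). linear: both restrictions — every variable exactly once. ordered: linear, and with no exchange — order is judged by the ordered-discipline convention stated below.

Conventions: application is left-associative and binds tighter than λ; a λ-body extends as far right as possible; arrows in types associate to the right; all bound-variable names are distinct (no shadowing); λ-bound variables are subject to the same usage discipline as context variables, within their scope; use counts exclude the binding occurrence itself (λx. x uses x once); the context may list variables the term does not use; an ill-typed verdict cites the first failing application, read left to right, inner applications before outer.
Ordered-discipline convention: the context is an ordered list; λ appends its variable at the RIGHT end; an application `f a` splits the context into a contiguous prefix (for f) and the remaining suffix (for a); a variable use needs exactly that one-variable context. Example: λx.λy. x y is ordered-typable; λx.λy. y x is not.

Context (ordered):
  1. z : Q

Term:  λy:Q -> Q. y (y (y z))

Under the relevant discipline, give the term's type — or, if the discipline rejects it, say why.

term : (Q -> Q) -> Q
usage: z=1, y (λ-bound)=3
use order (left to right): y, y, y, z
typing: the term checks, with type (Q -> Q) -> Q
across the five disciplines: ordered ✗ | linear ✗ | affine ✗ | relevant ✓ | unrestricted ✓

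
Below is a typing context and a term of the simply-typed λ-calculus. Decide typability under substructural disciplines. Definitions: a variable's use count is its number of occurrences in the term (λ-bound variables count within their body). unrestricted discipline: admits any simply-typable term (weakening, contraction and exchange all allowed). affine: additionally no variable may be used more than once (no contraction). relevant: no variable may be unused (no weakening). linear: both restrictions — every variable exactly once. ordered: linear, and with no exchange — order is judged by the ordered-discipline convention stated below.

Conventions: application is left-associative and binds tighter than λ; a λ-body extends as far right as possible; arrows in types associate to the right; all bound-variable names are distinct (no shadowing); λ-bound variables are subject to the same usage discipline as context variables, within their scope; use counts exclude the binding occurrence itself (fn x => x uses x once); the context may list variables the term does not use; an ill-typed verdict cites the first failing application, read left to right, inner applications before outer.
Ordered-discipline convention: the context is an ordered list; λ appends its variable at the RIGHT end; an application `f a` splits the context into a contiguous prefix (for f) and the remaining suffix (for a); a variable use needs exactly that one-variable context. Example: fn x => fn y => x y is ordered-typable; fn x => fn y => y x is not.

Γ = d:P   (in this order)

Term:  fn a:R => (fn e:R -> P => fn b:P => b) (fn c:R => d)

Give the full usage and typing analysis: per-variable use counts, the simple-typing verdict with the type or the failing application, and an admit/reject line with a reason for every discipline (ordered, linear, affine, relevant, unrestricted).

usage: d ×1; a (λ-bound) ×0; e (λ-bound) ×0; b (λ-bound) ×1; c (λ-bound) ×0
use order (left to right): b, d
typing: ✓ — R -> P -> P
ordered ✗ (needs weakening: a, e, c unused)
linear ✗ (needs weakening: a, e, c unused)
affine ✓ (d, a, e, b, c: no repeats, contraction unneeded)
relevant ✗ (needs weakening: a, e, c unused)
unrestricted ✓ (typability at R -> P -> P is all that's needed)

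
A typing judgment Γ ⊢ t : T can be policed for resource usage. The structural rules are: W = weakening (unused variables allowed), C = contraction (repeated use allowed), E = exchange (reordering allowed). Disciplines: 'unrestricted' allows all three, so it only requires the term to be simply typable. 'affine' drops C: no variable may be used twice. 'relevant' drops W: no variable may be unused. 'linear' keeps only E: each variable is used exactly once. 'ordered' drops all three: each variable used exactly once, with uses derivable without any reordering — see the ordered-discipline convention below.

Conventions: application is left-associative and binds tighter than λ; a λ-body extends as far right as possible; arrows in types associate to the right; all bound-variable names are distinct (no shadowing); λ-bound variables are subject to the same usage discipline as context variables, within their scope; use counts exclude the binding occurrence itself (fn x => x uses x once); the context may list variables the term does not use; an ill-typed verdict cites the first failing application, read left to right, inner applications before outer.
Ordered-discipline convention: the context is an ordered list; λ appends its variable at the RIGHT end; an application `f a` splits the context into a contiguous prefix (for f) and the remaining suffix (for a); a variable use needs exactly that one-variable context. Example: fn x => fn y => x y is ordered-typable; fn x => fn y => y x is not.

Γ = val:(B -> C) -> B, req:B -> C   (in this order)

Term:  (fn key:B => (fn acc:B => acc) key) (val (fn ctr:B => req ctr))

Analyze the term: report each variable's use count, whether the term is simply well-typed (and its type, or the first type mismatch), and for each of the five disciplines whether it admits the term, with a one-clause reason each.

usage: val: 1×, req: 1×, key (bound): 1×, acc (bound): 1×, ctr (bound): 1×
use order (left to right): acc, key, val, req, ctr
typing: the term checks, with type B
ordered: ✓ — val, req, key, acc, ctr once each; derivable with no W/C/E
linear: ✓ — each of val, req, key, acc, ctr used exactly once
affine: ✓ — at most one use each (val, req, key, acc, ctr)
relevant: ✓ — none of val, req, key, acc, ctr goes unused
unrestricted: ✓ — type-checks (B) and nothing is barred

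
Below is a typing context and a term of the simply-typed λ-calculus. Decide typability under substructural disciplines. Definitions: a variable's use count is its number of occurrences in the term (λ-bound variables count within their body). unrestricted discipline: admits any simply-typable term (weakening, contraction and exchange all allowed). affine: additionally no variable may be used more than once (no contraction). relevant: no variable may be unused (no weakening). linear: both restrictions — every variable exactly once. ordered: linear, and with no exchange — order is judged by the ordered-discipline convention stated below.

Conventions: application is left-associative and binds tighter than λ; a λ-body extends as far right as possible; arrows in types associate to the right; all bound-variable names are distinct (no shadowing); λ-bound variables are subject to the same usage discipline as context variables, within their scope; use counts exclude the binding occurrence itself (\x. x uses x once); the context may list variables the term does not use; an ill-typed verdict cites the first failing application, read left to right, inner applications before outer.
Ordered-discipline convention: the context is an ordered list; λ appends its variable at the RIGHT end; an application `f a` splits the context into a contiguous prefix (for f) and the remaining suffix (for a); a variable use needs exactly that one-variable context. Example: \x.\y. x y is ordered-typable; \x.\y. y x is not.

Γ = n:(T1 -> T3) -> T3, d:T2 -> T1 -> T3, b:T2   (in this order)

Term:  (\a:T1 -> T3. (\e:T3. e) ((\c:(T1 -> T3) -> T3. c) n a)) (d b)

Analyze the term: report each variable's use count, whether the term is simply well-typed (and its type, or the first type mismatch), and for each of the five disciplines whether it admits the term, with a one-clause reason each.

variable uses: n=1; d=1; b=1; a [bound]=1; e [bound]=1; c [bound]=1
uses in reading order: e, c, n, a, d, b
typing: ✓ — T3
ordered: ✓, one use each (n, d, b, a, e, c); ordered split holds
linear: ✓, n, d, b, a, e, c: one use apiece
affine: ✓, n, d, b, a, e, c: no repeats, contraction unneeded
relevant: ✓, none of n, d, b, a, e, c goes unused
unrestricted: ✓, type-checks (T3) and nothing is barred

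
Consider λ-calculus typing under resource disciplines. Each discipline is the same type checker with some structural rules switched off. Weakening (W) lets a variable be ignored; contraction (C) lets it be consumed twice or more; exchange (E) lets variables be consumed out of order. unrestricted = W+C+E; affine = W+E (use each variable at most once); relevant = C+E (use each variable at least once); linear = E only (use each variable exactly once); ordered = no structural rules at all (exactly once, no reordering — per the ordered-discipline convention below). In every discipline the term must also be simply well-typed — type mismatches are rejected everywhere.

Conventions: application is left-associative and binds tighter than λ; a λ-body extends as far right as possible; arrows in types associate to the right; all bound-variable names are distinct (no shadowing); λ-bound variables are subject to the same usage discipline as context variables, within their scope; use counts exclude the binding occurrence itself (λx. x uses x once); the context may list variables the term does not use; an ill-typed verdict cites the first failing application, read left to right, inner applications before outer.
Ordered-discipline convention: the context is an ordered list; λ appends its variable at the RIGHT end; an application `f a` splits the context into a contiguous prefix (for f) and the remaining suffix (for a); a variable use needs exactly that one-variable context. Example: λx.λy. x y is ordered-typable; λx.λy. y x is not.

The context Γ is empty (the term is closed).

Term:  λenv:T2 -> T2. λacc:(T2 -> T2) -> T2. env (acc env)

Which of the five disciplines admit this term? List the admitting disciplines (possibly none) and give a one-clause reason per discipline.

admitting disciplines: relevant, unrestricted
use counts: env (bound)=2; acc (bound)=1
use order (left to right): env, acc, env
typing: ✓ — (T2 -> T2) -> ((T2 -> T2) -> T2) -> T2
ordered ✗ (uses contraction: env ×2)
linear ✗ (uses contraction: env ×2)
affine ✗ (uses contraction: env ×2)
relevant ✓ (none of env, acc goes unused)
unrestricted ✓ (simply typable at (T2 -> T2) -> ((T2 -> T2) -> T2) -> T2; W, C, E all held)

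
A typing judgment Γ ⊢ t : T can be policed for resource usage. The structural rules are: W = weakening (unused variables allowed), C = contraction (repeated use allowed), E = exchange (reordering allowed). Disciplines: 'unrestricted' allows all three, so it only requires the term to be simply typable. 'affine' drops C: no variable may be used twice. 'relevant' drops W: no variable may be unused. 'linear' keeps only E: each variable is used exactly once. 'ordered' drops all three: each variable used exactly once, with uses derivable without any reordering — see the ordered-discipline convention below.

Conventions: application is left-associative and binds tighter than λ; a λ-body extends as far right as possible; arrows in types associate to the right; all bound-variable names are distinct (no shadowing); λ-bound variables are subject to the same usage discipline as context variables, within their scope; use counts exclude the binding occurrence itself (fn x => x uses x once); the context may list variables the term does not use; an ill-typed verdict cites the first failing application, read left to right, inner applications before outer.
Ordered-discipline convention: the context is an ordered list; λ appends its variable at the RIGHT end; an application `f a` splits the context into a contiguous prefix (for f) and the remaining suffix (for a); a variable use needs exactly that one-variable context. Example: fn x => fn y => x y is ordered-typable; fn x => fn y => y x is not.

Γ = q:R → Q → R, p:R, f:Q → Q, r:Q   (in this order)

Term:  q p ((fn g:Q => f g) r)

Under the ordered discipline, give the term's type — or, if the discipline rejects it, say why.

term : R
variable uses: q ×1; p ×1; f ×1; r ×1; g (bound) ×1
use order (left to right): q, p, f, g, r
typing: the term checks, with type R
summary: ordered ✓ · linear ✓ · affine ✓ · relevant ✓ · unrestricted ✓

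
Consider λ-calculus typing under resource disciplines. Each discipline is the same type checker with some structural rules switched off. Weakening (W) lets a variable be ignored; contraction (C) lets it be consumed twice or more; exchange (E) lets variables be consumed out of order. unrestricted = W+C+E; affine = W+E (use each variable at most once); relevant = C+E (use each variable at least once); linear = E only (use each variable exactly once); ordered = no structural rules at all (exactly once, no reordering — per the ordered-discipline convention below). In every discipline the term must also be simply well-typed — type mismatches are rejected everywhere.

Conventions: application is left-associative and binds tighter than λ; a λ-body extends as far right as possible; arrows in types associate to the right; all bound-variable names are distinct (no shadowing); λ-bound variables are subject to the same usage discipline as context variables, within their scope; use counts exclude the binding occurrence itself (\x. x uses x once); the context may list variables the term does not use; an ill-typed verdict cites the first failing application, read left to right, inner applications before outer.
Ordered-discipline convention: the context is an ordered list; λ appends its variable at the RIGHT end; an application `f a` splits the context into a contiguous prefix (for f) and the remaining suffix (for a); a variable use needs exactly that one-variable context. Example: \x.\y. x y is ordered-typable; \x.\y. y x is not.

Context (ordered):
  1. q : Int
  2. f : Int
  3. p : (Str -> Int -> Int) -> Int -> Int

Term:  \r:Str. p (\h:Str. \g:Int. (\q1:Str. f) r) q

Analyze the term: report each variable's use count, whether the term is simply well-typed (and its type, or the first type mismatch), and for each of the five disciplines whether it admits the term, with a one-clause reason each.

use counts: q: 1×, f: 1×, p: 1×, r (λ-bound): 1×, h (λ-bound): 0×, g (λ-bound): 0×, q1 (λ-bound): 0×
order of uses: p, f, r, q
typing: ✓ — Str -> Int
ordered: ✗, h, g, q1 never used (weakening)
linear: ✗, h, g, q1 never used (weakening)
affine: ✓, no duplicate uses among q, f, p, r, h, g, q1
relevant: ✗, h, g, q1 never used (weakening)
unrestricted: ✓, type-checks (Str -> Int) and nothing is barred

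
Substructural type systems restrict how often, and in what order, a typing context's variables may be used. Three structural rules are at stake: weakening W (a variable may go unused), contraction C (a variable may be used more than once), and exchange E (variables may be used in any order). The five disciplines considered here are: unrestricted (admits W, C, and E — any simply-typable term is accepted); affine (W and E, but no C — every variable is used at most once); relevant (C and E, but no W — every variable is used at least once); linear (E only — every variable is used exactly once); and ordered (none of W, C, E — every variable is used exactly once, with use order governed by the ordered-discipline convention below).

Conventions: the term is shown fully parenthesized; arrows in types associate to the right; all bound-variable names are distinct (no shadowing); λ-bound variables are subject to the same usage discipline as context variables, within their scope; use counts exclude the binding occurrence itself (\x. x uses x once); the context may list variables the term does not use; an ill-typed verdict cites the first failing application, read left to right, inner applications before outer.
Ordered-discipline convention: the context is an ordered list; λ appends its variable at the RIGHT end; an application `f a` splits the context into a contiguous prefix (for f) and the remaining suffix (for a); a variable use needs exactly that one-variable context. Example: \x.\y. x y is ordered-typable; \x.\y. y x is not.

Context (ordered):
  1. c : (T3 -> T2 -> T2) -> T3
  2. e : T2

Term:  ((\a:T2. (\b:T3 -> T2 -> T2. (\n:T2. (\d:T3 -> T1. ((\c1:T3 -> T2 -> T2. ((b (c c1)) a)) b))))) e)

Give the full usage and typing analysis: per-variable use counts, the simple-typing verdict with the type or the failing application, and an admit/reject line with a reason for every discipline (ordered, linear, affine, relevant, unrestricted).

variable uses: c: 1×, e: 1×, a [bound]: 1×, b [bound]: 2×, n [bound]: 0×, d [bound]: 0×, c1 [bound]: 1×
order of uses: b, c, c1, a, b, e
typing: the term checks, with type (T3 -> T2 -> T2) -> T2 -> (T3 -> T1) -> T2
ordered: ✗, repeated use of b ×2; n, d never used (weakening)
linear: ✗, repeated use of b ×2; n, d never used (weakening)
affine: ✗, repeated use of b ×2
relevant: ✗, n, d never used (weakening)
unrestricted: ✓, type-checks ((T3 -> T2 -> T2) -> T2 -> (T3 -> T1) -> T2) and nothing is barred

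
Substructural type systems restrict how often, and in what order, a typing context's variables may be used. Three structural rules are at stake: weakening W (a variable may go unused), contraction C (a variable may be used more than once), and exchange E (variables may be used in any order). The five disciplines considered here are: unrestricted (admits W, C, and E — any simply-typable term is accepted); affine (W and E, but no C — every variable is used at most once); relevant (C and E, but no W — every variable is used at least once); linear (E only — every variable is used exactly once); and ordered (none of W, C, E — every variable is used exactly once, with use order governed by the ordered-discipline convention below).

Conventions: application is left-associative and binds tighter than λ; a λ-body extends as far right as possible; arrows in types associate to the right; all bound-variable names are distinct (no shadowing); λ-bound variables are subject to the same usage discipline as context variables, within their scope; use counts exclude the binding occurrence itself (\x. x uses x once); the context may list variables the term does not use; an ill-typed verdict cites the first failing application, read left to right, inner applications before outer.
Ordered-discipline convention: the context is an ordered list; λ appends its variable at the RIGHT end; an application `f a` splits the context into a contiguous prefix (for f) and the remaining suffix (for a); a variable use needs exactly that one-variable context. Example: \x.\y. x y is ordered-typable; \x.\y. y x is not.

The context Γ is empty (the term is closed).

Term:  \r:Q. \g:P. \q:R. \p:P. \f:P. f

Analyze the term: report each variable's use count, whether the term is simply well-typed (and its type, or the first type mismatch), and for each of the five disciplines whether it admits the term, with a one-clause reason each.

counts: r (bound): 0×; g (bound): 0×; q (bound): 0×; p (bound): 0×; f (bound): 1×
order of uses: f
typing: ✓ — Q → P → R → P → P → P
ordered ✗ (r, g, q, p left unused)
linear ✗ (r, g, q, p left unused)
affine ✓ (no duplicate uses among r, g, q, p, f)
relevant ✗ (r, g, q, p left unused)
unrestricted ✓ (well-typed at Q → P → R → P → P → P; no restrictions here)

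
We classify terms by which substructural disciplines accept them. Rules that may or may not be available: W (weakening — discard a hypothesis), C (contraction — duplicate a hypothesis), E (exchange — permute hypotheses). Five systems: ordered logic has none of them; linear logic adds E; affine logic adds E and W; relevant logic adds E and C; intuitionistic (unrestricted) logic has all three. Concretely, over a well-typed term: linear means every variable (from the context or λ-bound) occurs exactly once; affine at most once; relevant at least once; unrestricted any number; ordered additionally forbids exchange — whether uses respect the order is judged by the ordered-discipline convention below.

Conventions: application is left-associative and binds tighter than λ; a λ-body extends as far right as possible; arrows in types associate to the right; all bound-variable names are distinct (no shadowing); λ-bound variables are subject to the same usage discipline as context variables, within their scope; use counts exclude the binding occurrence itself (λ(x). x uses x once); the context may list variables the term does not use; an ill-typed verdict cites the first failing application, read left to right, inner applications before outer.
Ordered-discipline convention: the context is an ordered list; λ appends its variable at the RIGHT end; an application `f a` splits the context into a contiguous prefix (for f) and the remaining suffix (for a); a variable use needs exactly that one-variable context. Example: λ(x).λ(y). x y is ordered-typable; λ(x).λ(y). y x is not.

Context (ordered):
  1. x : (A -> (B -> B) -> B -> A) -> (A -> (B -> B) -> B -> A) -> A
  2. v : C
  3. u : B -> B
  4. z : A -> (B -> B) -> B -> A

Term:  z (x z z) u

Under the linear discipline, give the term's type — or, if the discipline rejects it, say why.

not well-typed under linear — z ×3 used more than once (contraction); v left unused
counts: x ×1, v ×0, u ×1, z ×3
uses in reading order: z, x, z, z, u
typing: the term checks, with type B -> A
all disciplines: ordered ✗ · linear ✗ · affine ✗ · relevant ✗ · unrestricted ✓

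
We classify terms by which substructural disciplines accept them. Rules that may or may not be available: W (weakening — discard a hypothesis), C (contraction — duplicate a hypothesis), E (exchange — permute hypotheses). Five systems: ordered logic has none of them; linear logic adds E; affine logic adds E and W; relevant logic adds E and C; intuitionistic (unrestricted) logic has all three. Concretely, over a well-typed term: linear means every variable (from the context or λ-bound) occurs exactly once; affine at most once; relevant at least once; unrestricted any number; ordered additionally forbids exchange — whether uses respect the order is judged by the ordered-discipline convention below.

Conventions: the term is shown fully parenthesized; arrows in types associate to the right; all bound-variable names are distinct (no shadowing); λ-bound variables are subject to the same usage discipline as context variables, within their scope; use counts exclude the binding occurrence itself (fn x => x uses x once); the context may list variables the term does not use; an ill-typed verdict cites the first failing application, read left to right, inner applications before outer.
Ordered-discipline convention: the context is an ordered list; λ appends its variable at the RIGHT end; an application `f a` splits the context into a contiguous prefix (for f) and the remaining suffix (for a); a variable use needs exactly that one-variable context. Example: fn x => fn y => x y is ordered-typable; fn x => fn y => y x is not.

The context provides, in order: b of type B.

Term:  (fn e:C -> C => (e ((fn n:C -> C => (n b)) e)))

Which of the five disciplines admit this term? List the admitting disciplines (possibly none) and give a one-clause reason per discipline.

accepted by: none
counts: b: 1; e [bound]: 2; n [bound]: 1
uses in reading order: e, n, b, e
typing: ill-typed: an argument B mismatches the expected C
ordered ✗ (the type mismatch rejects it)
linear ✗ (not simply typable)
affine ✗ (fails simple typing)
relevant ✗ (a type mismatch blocks all five)
unrestricted ✗ (the type mismatch rejects it)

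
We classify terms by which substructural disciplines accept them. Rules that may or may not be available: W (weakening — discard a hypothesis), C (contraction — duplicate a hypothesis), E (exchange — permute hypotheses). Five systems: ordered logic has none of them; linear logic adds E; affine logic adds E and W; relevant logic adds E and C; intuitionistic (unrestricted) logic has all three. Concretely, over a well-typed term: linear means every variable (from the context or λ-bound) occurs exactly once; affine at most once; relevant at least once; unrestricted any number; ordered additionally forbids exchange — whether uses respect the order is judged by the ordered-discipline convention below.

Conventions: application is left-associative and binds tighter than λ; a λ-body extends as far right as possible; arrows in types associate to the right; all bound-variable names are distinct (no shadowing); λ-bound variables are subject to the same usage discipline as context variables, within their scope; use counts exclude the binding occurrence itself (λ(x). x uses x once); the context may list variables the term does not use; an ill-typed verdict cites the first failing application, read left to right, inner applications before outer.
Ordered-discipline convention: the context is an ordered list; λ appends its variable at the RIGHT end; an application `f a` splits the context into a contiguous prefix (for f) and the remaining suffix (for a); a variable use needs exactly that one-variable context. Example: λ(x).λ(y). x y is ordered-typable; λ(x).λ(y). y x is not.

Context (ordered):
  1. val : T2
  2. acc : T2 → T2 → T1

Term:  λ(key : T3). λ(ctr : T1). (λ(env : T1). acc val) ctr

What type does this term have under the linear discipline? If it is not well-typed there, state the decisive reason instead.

not well-typed under linear — unused: key, env — weakening required
counts: val: 1×, acc: 1×, key (λ-bound): 0×, ctr (λ-bound): 1×, env (λ-bound): 0×
uses in reading order: acc, val, ctr
typing: ✓ — T3 → T1 → T2 → T1
summary: ordered ✗ | linear ✗ | affine ✓ | relevant ✗ | unrestricted ✓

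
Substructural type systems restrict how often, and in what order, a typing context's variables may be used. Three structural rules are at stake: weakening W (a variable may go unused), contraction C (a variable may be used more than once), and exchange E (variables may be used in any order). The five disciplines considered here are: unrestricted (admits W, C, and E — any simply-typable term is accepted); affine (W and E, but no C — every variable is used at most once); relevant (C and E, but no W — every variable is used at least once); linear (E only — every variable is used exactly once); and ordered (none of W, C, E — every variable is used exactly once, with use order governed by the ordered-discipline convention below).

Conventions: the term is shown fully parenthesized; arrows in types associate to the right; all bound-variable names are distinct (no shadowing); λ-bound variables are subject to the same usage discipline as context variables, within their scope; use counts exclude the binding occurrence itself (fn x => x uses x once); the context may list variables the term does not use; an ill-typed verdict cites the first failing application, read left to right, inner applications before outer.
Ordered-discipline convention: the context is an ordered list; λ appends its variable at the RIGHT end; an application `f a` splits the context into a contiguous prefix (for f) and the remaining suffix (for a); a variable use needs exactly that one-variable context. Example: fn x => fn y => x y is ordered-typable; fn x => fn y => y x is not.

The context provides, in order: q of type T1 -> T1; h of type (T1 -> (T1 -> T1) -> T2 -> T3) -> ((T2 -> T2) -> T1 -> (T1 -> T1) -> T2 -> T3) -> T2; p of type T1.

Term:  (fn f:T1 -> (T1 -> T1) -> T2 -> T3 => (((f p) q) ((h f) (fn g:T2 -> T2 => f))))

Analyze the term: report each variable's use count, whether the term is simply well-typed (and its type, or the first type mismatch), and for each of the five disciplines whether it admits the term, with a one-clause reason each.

usage: q: 1, h: 1, p: 1, f (bound): 3, g (bound): 0
left-to-right use order: f, p, q, h, f, f
typing: ✓ — (T1 -> (T1 -> T1) -> T2 -> T3) -> T3
ordered: ✗ — f ×3 used more than once (contraction); g never used (weakening)
linear: ✗ — f ×3 used more than once (contraction); g never used (weakening)
affine: ✗ — f ×3 used more than once (contraction)
relevant: ✗ — g never used (weakening)
unrestricted: ✓ — typability at (T1 -> (T1 -> T1) -> T2 -> T3) -> T3 is all that's needed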